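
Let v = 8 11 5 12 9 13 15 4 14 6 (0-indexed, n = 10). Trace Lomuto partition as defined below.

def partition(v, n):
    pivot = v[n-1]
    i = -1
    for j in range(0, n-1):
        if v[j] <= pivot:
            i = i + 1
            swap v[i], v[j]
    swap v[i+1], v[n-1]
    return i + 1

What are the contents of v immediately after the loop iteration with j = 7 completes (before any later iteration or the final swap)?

5 4 8 12 9 13 15 11 14 6

pivot=6, i=-1
j=0: 8>6, skip
j=1: 11>6, skip
j=2: 5≤6, i=0, swap(0,2) ⇒ 5 11 8 12 9 13 15 4 14 6
j=3: 12>6, skip
j=4: 9>6, skip
j=5: 13>6, skip
j=6: 15>6, skip
j=7: 4≤6, i=1, swap(1,7) ⇒ 5 4 8 12 9 13 15 11 14 6
(after j=7) v = 5 4 8 12 9 13 15 11 14 6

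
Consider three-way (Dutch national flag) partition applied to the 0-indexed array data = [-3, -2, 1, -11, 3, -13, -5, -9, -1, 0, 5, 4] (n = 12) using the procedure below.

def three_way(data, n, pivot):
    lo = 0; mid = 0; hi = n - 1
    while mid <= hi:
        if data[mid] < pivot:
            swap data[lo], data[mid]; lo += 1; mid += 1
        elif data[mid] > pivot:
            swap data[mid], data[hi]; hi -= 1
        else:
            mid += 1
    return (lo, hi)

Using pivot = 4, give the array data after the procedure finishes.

lo=0 mid=0 hi=11
-3<4: swap(0,0), lo=1 mid=1 ⇒ [-3, -2, 1, -11, 3, -13, -5, -9, -1, 0, 5, 4]
-2<4: swap(1,1), lo=2 mid=2 ⇒ [-3, -2, 1, -11, 3, -13, -5, -9, -1, 0, 5, 4]
1<4: swap(2,2), lo=3 mid=3 ⇒ [-3, -2, 1, -11, 3, -13, -5, -9, -1, 0, 5, 4]
-11<4: swap(3,3), lo=4 mid=4 ⇒ [-3, -2, 1, -11, 3, -13, -5, -9, -1, 0, 5, 4]
3<4: swap(4,4), lo=5 mid=5 ⇒ [-3, -2, 1, -11, 3, -13, -5, -9, -1, 0, 5, 4]
-13<4: swap(5,5), lo=6 mid=6 ⇒ [-3, -2, 1, -11, 3, -13, -5, -9, -1, 0, 5, 4]
-5<4: swap(6,6), lo=7 mid=7 ⇒ [-3, -2, 1, -11, 3, -13, -5, -9, -1, 0, 5, 4]
-9<4: swap(7,7), lo=8 mid=8 ⇒ [-3, -2, 1, -11, 3, -13, -5, -9, -1, 0, 5, 4]
-1<4: swap(8,8), lo=9 mid=9 ⇒ [-3, -2, 1, -11, 3, -13, -5, -9, -1, 0, 5, 4]
0<4: swap(9,9), lo=10 mid=10 ⇒ [-3, -2, 1, -11, 3, -13, -5, -9, -1, 0, 5, 4]
5>4: swap(10,11), hi=10 ⇒ [-3, -2, 1, -11, 3, -13, -5, -9, -1, 0, 4, 5]
4=4: mid=11
done. lo=10 hi=10; data=[-3, -2, 1, -11, 3, -13, -5, -9, -1, 0, 4, 5]

[-3, -2, 1, -11, 3, -13, -5, -9, -1, 0, 4, 5]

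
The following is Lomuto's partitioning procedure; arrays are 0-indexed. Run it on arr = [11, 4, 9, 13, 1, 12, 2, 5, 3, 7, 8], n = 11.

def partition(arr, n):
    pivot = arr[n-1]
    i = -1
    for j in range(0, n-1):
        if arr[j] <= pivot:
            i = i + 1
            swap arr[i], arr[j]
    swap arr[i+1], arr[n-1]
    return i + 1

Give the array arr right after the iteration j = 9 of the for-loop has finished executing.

pivot=8, i=-1
j=0: 11>8, skip
j=1: 4≤8, i=0, swap(0,1) ⇒ [4, 11, 9, 13, 1, 12, 2, 5, 3, 7, 8]
j=2: 9>8, skip
j=3: 13>8, skip
j=4: 1≤8, i=1, swap(1,4) ⇒ [4, 1, 9, 13, 11, 12, 2, 5, 3, 7, 8]
j=5: 12>8, skip
j=6: 2≤8, i=2, swap(2,6) ⇒ [4, 1, 2, 13, 11, 12, 9, 5, 3, 7, 8]
j=7: 5≤8, i=3, swap(3,7) ⇒ [4, 1, 2, 5, 11, 12, 9, 13, 3, 7, 8]
j=8: 3≤8, i=4, swap(4,8) ⇒ [4, 1, 2, 5, 3, 12, 9, 13, 11, 7, 8]
j=9: 7≤8, i=5, swap(5,9) ⇒ [4, 1, 2, 5, 3, 7, 9, 13, 11, 12, 8]
(after j=9) arr = [4, 1, 2, 5, 3, 7, 9, 13, 11, 12, 8]

[4, 1, 2, 5, 3, 7, 9, 13, 11, 12, 8]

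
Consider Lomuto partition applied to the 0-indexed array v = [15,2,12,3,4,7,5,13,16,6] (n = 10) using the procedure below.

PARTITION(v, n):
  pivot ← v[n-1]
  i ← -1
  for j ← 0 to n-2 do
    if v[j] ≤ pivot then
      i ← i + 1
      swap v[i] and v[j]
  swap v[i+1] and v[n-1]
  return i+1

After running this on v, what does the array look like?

[2,3,4,5,6,7,15,13,16,12]

pivot=6, i=-1
j=0: 15>6, skip
j=1: 2≤6, i=0, swap(0,1) ⇒ [2,15,12,3,4,7,5,13,16,6]
j=2: 12>6, skip
j=3: 3≤6, i=1, swap(1,3) ⇒ [2,3,12,15,4,7,5,13,16,6]
j=4: 4≤6, i=2, swap(2,4) ⇒ [2,3,4,15,12,7,5,13,16,6]
j=5: 7>6, skip
j=6: 5≤6, i=3, swap(3,6) ⇒ [2,3,4,5,12,7,15,13,16,6]
j=7: 13>6, skip
j=8: 16>6, skip
swap(4,9) ⇒ [2,3,4,5,6,7,15,13,16,12]; return 4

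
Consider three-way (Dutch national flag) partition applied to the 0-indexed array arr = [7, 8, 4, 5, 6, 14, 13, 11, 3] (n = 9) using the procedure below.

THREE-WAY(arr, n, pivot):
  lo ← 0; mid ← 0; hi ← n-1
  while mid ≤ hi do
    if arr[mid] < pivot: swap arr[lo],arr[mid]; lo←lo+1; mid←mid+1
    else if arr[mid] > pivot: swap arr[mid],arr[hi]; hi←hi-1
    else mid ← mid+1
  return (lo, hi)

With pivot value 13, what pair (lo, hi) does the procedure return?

(7, 7)

lo=0 mid=0 hi=8
7<13: swap(0,0), lo=1 mid=1 ⇒ [7, 8, 4, 5, 6, 14, 13, 11, 3]
8<13: swap(1,1), lo=2 mid=2 ⇒ [7, 8, 4, 5, 6, 14, 13, 11, 3]
4<13: swap(2,2), lo=3 mid=3 ⇒ [7, 8, 4, 5, 6, 14, 13, 11, 3]
5<13: swap(3,3), lo=4 mid=4 ⇒ [7, 8, 4, 5, 6, 14, 13, 11, 3]
6<13: swap(4,4), lo=5 mid=5 ⇒ [7, 8, 4, 5, 6, 14, 13, 11, 3]
14>13: swap(5,8), hi=7 ⇒ [7, 8, 4, 5, 6, 3, 13, 11, 14]
3<13: swap(5,5), lo=6 mid=6 ⇒ [7, 8, 4, 5, 6, 3, 13, 11, 14]
13=13: mid=7
11<13: swap(6,7), lo=7 mid=8 ⇒ [7, 8, 4, 5, 6, 3, 11, 13, 14]
done. lo=7 hi=7; arr=[7, 8, 4, 5, 6, 3, 11, 13, 14]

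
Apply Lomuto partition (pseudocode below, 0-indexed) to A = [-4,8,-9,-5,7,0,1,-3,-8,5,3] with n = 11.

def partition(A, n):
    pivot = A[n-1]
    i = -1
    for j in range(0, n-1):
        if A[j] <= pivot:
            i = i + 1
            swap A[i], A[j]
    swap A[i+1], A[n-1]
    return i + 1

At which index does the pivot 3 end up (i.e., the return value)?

7

pivot = A[10] = 3; i = -1
j=0: A[0]=-4 ≤ 3 → i=0, swap A[0],A[0] (no change) → [-4,8,-9,-5,7,0,1,-3,-8,5,3]
j=1: A[1]=8 > 3 → no swap
j=2: A[2]=-9 ≤ 3 → i=1, swap A[1],A[2] → [-4,-9,8,-5,7,0,1,-3,-8,5,3]
j=3: A[3]=-5 ≤ 3 → i=2, swap A[2],A[3] → [-4,-9,-5,8,7,0,1,-3,-8,5,3]
j=4: A[4]=7 > 3 → no swap
j=5: A[5]=0 ≤ 3 → i=3, swap A[3],A[5] → [-4,-9,-5,0,7,8,1,-3,-8,5,3]
j=6: A[6]=1 ≤ 3 → i=4, swap A[4],A[6] → [-4,-9,-5,0,1,8,7,-3,-8,5,3]
j=7: A[7]=-3 ≤ 3 → i=5, swap A[5],A[7] → [-4,-9,-5,0,1,-3,7,8,-8,5,3]
j=8: A[8]=-8 ≤ 3 → i=6, swap A[6],A[8] → [-4,-9,-5,0,1,-3,-8,8,7,5,3]
j=9: A[9]=5 > 3 → no swap
final swap A[7],A[10] → [-4,-9,-5,0,1,-3,-8,3,7,5,8]; return 7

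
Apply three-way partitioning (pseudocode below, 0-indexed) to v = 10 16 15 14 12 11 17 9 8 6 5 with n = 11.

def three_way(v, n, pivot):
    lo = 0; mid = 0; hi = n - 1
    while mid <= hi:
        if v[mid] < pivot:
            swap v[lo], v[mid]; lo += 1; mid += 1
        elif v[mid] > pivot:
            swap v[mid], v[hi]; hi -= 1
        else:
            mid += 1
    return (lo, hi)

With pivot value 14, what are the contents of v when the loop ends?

10 5 6 12 11 8 9 14 17 15 16

pivot = 14; lo=0, mid=0, hi=10
v[mid]=10<14: swap v[0],v[0]; lo=1,mid=1 → 10 16 15 14 12 11 17 9 8 6 5
v[mid]=16>14: swap v[1],v[10]; hi=9 → 10 5 15 14 12 11 17 9 8 6 16
v[mid]=5<14: swap v[1],v[1]; lo=2,mid=2 → 10 5 15 14 12 11 17 9 8 6 16
v[mid]=15>14: swap v[2],v[9]; hi=8 → 10 5 6 14 12 11 17 9 8 15 16
v[mid]=6<14: swap v[2],v[2]; lo=3,mid=3 → 10 5 6 14 12 11 17 9 8 15 16
v[mid]=14=14: mid=4
v[mid]=12<14: swap v[3],v[4]; lo=4,mid=5 → 10 5 6 12 14 11 17 9 8 15 16
v[mid]=11<14: swap v[4],v[5]; lo=5,mid=6 → 10 5 6 12 11 14 17 9 8 15 16
v[mid]=17>14: swap v[6],v[8]; hi=7 → 10 5 6 12 11 14 8 9 17 15 16
v[mid]=8<14: swap v[5],v[6]; lo=6,mid=7 → 10 5 6 12 11 8 14 9 17 15 16
v[mid]=9<14: swap v[6],v[7]; lo=7,mid=8 → 10 5 6 12 11 8 9 14 17 15 16
end: lo=7, hi=7; v = 10 5 6 12 11 8 9 14 17 15 16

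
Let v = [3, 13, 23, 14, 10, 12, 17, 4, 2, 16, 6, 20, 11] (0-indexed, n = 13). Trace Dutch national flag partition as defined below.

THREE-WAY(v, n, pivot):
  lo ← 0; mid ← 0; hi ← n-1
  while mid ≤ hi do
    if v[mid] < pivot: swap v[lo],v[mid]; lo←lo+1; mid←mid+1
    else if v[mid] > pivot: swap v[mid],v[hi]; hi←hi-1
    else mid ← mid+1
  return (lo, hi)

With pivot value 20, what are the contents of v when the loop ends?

lo=0 mid=0 hi=12
3<20: swap(0,0), lo=1 mid=1 ⇒ [3, 13, 23, 14, 10, 12, 17, 4, 2, 16, 6, 20, 11]
13<20: swap(1,1), lo=2 mid=2 ⇒ [3, 13, 23, 14, 10, 12, 17, 4, 2, 16, 6, 20, 11]
23>20: swap(2,12), hi=11 ⇒ [3, 13, 11, 14, 10, 12, 17, 4, 2, 16, 6, 20, 23]
11<20: swap(2,2), lo=3 mid=3 ⇒ [3, 13, 11, 14, 10, 12, 17, 4, 2, 16, 6, 20, 23]
14<20: swap(3,3), lo=4 mid=4 ⇒ [3, 13, 11, 14, 10, 12, 17, 4, 2, 16, 6, 20, 23]
10<20: swap(4,4), lo=5 mid=5 ⇒ [3, 13, 11, 14, 10, 12, 17, 4, 2, 16, 6, 20, 23]
12<20: swap(5,5), lo=6 mid=6 ⇒ [3, 13, 11, 14, 10, 12, 17, 4, 2, 16, 6, 20, 23]
17<20: swap(6,6), lo=7 mid=7 ⇒ [3, 13, 11, 14, 10, 12, 17, 4, 2, 16, 6, 20, 23]
4<20: swap(7,7), lo=8 mid=8 ⇒ [3, 13, 11, 14, 10, 12, 17, 4, 2, 16, 6, 20, 23]
2<20: swap(8,8), lo=9 mid=9 ⇒ [3, 13, 11, 14, 10, 12, 17, 4, 2, 16, 6, 20, 23]
16<20: swap(9,9), lo=10 mid=10 ⇒ [3, 13, 11, 14, 10, 12, 17, 4, 2, 16, 6, 20, 23]
6<20: swap(10,10), lo=11 mid=11 ⇒ [3, 13, 11, 14, 10, 12, 17, 4, 2, 16, 6, 20, 23]
20=20: mid=12
done. lo=11 hi=11; v=[3, 13, 11, 14, 10, 12, 17, 4, 2, 16, 6, 20, 23]

[3, 13, 11, 14, 10, 12, 17, 4, 2, 16, 6, 20, 23]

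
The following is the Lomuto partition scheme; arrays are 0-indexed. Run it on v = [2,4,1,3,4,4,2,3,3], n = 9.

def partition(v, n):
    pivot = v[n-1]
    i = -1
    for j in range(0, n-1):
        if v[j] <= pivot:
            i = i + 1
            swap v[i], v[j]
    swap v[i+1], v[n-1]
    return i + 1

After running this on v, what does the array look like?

[2,1,3,2,3,3,4,4,4]

pivot=3, i=-1
j=0: 2≤3, i=0, swap(0,0) ⇒ [2,4,1,3,4,4,2,3,3]
j=1: 4>3, skip
j=2: 1≤3, i=1, swap(1,2) ⇒ [2,1,4,3,4,4,2,3,3]
j=3: 3≤3, i=2, swap(2,3) ⇒ [2,1,3,4,4,4,2,3,3]
j=4: 4>3, skip
j=5: 4>3, skip
j=6: 2≤3, i=3, swap(3,6) ⇒ [2,1,3,2,4,4,4,3,3]
j=7: 3≤3, i=4, swap(4,7) ⇒ [2,1,3,2,3,4,4,4,3]
swap(5,8) ⇒ [2,1,3,2,3,3,4,4,4]; return 5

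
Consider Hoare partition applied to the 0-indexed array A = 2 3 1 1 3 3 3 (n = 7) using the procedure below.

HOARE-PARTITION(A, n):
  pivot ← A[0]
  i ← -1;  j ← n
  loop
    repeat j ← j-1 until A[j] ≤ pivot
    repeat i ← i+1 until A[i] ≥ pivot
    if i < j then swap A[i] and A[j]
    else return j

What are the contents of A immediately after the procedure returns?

1 1 3 2 3 3 3

pivot=2
j stops at 3 (1), i stops at 0 (2); swap ⇒ 1 3 1 2 3 3 3
j stops at 2 (1), i stops at 1 (3); swap ⇒ 1 1 3 2 3 3 3
j stops at 1, i stops at 2; i≥j ⇒ return 1. A=1 1 3 2 3 3 3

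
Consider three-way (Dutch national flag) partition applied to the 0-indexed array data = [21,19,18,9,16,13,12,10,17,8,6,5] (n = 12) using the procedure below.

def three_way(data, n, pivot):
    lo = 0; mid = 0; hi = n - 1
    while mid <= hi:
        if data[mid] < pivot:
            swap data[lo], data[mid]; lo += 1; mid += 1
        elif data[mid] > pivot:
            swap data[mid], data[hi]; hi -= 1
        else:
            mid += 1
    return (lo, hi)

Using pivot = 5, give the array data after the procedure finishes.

lo=0 mid=0 hi=11
21>5: swap(0,11), hi=10 ⇒ [5,19,18,9,16,13,12,10,17,8,6,21]
5=5: mid=1
19>5: swap(1,10), hi=9 ⇒ [5,6,18,9,16,13,12,10,17,8,19,21]
6>5: swap(1,9), hi=8 ⇒ [5,8,18,9,16,13,12,10,17,6,19,21]
8>5: swap(1,8), hi=7 ⇒ [5,17,18,9,16,13,12,10,8,6,19,21]
17>5: swap(1,7), hi=6 ⇒ [5,10,18,9,16,13,12,17,8,6,19,21]
10>5: swap(1,6), hi=5 ⇒ [5,12,18,9,16,13,10,17,8,6,19,21]
12>5: swap(1,5), hi=4 ⇒ [5,13,18,9,16,12,10,17,8,6,19,21]
13>5: swap(1,4), hi=3 ⇒ [5,16,18,9,13,12,10,17,8,6,19,21]
16>5: swap(1,3), hi=2 ⇒ [5,9,18,16,13,12,10,17,8,6,19,21]
9>5: swap(1,2), hi=1 ⇒ [5,18,9,16,13,12,10,17,8,6,19,21]
18>5: swap(1,1), hi=0 ⇒ [5,18,9,16,13,12,10,17,8,6,19,21]
done. lo=0 hi=0; data=[5,18,9,16,13,12,10,17,8,6,19,21]

[5,18,9,16,13,12,10,17,8,6,19,21]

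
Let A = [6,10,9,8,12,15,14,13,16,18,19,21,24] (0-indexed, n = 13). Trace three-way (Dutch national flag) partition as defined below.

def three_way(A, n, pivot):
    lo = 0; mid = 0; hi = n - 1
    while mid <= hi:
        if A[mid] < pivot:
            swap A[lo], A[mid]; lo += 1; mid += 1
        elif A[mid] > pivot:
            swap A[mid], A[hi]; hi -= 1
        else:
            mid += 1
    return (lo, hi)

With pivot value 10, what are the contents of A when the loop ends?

[6,9,8,10,15,14,13,16,18,19,21,24,12]

pivot = 10; lo=0, mid=0, hi=12
A[mid]=6<10: swap A[0],A[0]; lo=1,mid=1 → [6,10,9,8,12,15,14,13,16,18,19,21,24]
A[mid]=10=10: mid=2
A[mid]=9<10: swap A[1],A[2]; lo=2,mid=3 → [6,9,10,8,12,15,14,13,16,18,19,21,24]
A[mid]=8<10: swap A[2],A[3]; lo=3,mid=4 → [6,9,8,10,12,15,14,13,16,18,19,21,24]
A[mid]=12>10: swap A[4],A[12]; hi=11 → [6,9,8,10,24,15,14,13,16,18,19,21,12]
A[mid]=24>10: swap A[4],A[11]; hi=10 → [6,9,8,10,21,15,14,13,16,18,19,24,12]
A[mid]=21>10: swap A[4],A[10]; hi=9 → [6,9,8,10,19,15,14,13,16,18,21,24,12]
A[mid]=19>10: swap A[4],A[9]; hi=8 → [6,9,8,10,18,15,14,13,16,19,21,24,12]
A[mid]=18>10: swap A[4],A[8]; hi=7 → [6,9,8,10,16,15,14,13,18,19,21,24,12]
A[mid]=16>10: swap A[4],A[7]; hi=6 → [6,9,8,10,13,15,14,16,18,19,21,24,12]
A[mid]=13>10: swap A[4],A[6]; hi=5 → [6,9,8,10,14,15,13,16,18,19,21,24,12]
A[mid]=14>10: swap A[4],A[5]; hi=4 → [6,9,8,10,15,14,13,16,18,19,21,24,12]
A[mid]=15>10: swap A[4],A[4]; hi=3 → [6,9,8,10,15,14,13,16,18,19,21,24,12]
end: lo=3, hi=3; A = [6,9,8,10,15,14,13,16,18,19,21,24,12]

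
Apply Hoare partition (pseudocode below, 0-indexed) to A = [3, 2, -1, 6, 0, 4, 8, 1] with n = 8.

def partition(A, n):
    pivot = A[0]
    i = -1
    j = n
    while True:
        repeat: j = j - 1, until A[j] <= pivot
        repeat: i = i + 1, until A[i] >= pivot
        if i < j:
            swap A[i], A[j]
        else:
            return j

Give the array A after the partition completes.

pivot = A[0] = 3; i = -1, j = 8
j→7 (A[7]=1≤3), i→0 (A[0]=3≥3); i<j, swap → [1, 2, -1, 6, 0, 4, 8, 3]
j→4 (A[4]=0≤3), i→3 (A[3]=6≥3); i<j, swap → [1, 2, -1, 0, 6, 4, 8, 3]
j→3, i→4; i≥j, return j=3. A = [1, 2, -1, 0, 6, 4, 8, 3]

[1, 2, -1, 0, 6, 4, 8, 3]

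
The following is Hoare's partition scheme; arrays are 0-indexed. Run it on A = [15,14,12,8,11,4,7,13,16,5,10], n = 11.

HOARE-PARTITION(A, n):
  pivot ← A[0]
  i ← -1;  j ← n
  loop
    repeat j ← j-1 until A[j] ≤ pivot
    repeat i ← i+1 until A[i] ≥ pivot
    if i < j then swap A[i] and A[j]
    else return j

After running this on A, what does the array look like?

[10,14,12,8,11,4,7,13,5,16,15]

pivot=15
j stops at 10 (10), i stops at 0 (15); swap ⇒ [10,14,12,8,11,4,7,13,16,5,15]
j stops at 9 (5), i stops at 8 (16); swap ⇒ [10,14,12,8,11,4,7,13,5,16,15]
j stops at 8, i stops at 9; i≥j ⇒ return 8. A=[10,14,12,8,11,4,7,13,5,16,15]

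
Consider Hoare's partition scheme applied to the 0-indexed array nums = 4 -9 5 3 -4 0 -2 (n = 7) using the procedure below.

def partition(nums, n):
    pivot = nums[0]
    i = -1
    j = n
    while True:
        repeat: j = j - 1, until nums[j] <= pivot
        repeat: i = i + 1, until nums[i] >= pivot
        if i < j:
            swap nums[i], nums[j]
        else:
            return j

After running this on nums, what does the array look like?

pivot = nums[0] = 4; i = -1, j = 7
j→6 (nums[6]=-2≤4), i→0 (nums[0]=4≥4); i<j, swap → -2 -9 5 3 -4 0 4
j→5 (nums[5]=0≤4), i→2 (nums[2]=5≥4); i<j, swap → -2 -9 0 3 -4 5 4
j→4, i→5; i≥j, return j=4. nums = -2 -9 0 3 -4 5 4

-2 -9 0 3 -4 5 4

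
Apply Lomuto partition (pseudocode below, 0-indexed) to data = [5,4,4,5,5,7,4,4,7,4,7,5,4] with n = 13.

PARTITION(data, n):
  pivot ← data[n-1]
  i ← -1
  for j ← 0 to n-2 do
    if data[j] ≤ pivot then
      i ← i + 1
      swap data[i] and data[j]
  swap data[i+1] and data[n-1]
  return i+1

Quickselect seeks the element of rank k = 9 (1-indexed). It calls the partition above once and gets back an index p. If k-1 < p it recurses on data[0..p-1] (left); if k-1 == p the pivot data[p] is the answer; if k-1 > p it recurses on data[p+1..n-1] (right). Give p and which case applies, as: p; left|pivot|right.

5; right

pivot=4, i=-1
j=0: 5>4, skip
j=1: 4≤4, i=0, swap(0,1) ⇒ [4,5,4,5,5,7,4,4,7,4,7,5,4]
j=2: 4≤4, i=1, swap(1,2) ⇒ [4,4,5,5,5,7,4,4,7,4,7,5,4]
j=3: 5>4, skip
j=4: 5>4, skip
j=5: 7>4, skip
j=6: 4≤4, i=2, swap(2,6) ⇒ [4,4,4,5,5,7,5,4,7,4,7,5,4]
j=7: 4≤4, i=3, swap(3,7) ⇒ [4,4,4,4,5,7,5,5,7,4,7,5,4]
j=8: 7>4, skip
j=9: 4≤4, i=4, swap(4,9) ⇒ [4,4,4,4,4,7,5,5,7,5,7,5,4]
j=10: 7>4, skip
j=11: 5>4, skip
swap(5,12) ⇒ [4,4,4,4,4,4,5,5,7,5,7,5,7]; return 5
p = 5; k-1 = 8 > 5 ⇒ right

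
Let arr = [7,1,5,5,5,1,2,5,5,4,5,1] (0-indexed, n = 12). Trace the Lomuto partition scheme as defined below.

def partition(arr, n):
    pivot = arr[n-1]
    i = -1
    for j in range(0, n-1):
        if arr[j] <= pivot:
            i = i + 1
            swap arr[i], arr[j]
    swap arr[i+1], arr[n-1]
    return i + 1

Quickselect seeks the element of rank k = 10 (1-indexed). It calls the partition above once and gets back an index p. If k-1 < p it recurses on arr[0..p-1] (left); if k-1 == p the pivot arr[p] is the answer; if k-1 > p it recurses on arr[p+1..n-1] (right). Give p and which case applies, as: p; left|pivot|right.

pivot = arr[11] = 1; i = -1
j=0: arr[0]=7 > 1 → no swap
j=1: arr[1]=1 ≤ 1 → i=0, swap arr[0],arr[1] → [1,7,5,5,5,1,2,5,5,4,5,1]
j=2: arr[2]=5 > 1 → no swap
j=3: arr[3]=5 > 1 → no swap
j=4: arr[4]=5 > 1 → no swap
j=5: arr[5]=1 ≤ 1 → i=1, swap arr[1],arr[5] → [1,1,5,5,5,7,2,5,5,4,5,1]
j=6: arr[6]=2 > 1 → no swap
j=7: arr[7]=5 > 1 → no swap
j=8: arr[8]=5 > 1 → no swap
j=9: arr[9]=4 > 1 → no swap
j=10: arr[10]=5 > 1 → no swap
final swap arr[2],arr[11] → [1,1,1,5,5,7,2,5,5,4,5,5]; return 2
p = 2; k-1 = 9 > 2 ⇒ right

2; right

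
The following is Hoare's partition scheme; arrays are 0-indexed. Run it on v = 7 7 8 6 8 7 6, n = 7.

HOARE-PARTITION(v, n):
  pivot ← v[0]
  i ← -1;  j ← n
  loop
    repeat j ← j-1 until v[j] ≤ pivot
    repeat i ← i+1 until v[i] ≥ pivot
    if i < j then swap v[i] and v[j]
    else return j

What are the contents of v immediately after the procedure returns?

6 7 6 8 8 7 7

pivot=7
j stops at 6 (6), i stops at 0 (7); swap ⇒ 6 7 8 6 8 7 7
j stops at 5 (7), i stops at 1 (7); swap ⇒ 6 7 8 6 8 7 7
j stops at 3 (6), i stops at 2 (8); swap ⇒ 6 7 6 8 8 7 7
j stops at 2, i stops at 3; i≥j ⇒ return 2. v=6 7 6 8 8 7 7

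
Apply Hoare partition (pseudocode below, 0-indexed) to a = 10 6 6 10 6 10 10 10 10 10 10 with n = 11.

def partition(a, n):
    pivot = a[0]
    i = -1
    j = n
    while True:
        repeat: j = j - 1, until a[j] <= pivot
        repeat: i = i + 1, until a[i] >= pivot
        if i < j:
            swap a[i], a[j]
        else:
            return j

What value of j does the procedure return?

6

pivot = a[0] = 10; i = -1, j = 11
j→10 (a[10]=10≤10), i→0 (a[0]=10≥10); i<j, swap → 10 6 6 10 6 10 10 10 10 10 10
j→9 (a[9]=10≤10), i→3 (a[3]=10≥10); i<j, swap → 10 6 6 10 6 10 10 10 10 10 10
j→8 (a[8]=10≤10), i→5 (a[5]=10≥10); i<j, swap → 10 6 6 10 6 10 10 10 10 10 10
j→7 (a[7]=10≤10), i→6 (a[6]=10≥10); i<j, swap → 10 6 6 10 6 10 10 10 10 10 10
j→6, i→7; i≥j, return j=6. a = 10 6 6 10 6 10 10 10 10 10 10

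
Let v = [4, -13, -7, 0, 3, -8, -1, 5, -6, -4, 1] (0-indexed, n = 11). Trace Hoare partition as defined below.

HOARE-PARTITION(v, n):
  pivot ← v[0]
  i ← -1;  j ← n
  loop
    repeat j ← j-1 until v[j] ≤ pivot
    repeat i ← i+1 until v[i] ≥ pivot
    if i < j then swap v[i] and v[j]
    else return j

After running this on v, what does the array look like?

[1, -13, -7, 0, 3, -8, -1, -4, -6, 5, 4]

pivot = v[0] = 4; i = -1, j = 11
j→10 (v[10]=1≤4), i→0 (v[0]=4≥4); i<j, swap → [1, -13, -7, 0, 3, -8, -1, 5, -6, -4, 4]
j→9 (v[9]=-4≤4), i→7 (v[7]=5≥4); i<j, swap → [1, -13, -7, 0, 3, -8, -1, -4, -6, 5, 4]
j→8, i→9; i≥j, return j=8. v = [1, -13, -7, 0, 3, -8, -1, -4, -6, 5, 4]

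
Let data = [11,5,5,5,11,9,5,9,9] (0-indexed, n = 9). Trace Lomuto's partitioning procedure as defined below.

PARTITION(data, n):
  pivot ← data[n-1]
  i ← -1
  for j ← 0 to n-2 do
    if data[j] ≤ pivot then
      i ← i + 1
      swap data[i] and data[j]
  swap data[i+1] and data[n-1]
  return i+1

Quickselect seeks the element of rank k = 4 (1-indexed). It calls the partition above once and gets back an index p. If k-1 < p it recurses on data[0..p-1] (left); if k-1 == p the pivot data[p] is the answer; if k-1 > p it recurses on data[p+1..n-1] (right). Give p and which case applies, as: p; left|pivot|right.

6; left

pivot=9, i=-1
j=0: 11>9, skip
j=1: 5≤9, i=0, swap(0,1) ⇒ [5,11,5,5,11,9,5,9,9]
j=2: 5≤9, i=1, swap(1,2) ⇒ [5,5,11,5,11,9,5,9,9]
j=3: 5≤9, i=2, swap(2,3) ⇒ [5,5,5,11,11,9,5,9,9]
j=4: 11>9, skip
j=5: 9≤9, i=3, swap(3,5) ⇒ [5,5,5,9,11,11,5,9,9]
j=6: 5≤9, i=4, swap(4,6) ⇒ [5,5,5,9,5,11,11,9,9]
j=7: 9≤9, i=5, swap(5,7) ⇒ [5,5,5,9,5,9,11,11,9]
swap(6,8) ⇒ [5,5,5,9,5,9,9,11,11]; return 6
p = 6; k-1 = 3 < 6 ⇒ left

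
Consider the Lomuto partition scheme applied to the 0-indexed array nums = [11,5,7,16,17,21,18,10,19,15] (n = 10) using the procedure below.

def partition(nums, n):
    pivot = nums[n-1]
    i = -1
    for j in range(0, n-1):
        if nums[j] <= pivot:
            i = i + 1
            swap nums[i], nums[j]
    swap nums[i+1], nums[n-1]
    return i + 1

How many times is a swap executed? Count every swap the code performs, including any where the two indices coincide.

5

pivot = nums[9] = 15; i = -1
j=0: nums[0]=11 ≤ 15 → i=0, swap nums[0],nums[0] (no change) → [11,5,7,16,17,21,18,10,19,15]
j=1: nums[1]=5 ≤ 15 → i=1, swap nums[1],nums[1] (no change) → [11,5,7,16,17,21,18,10,19,15]
j=2: nums[2]=7 ≤ 15 → i=2, swap nums[2],nums[2] (no change) → [11,5,7,16,17,21,18,10,19,15]
j=3: nums[3]=16 > 15 → no swap
j=4: nums[4]=17 > 15 → no swap
j=5: nums[5]=21 > 15 → no swap
j=6: nums[6]=18 > 15 → no swap
j=7: nums[7]=10 ≤ 15 → i=3, swap nums[3],nums[7] → [11,5,7,10,17,21,18,16,19,15]
j=8: nums[8]=19 > 15 → no swap
final swap nums[4],nums[9] → [11,5,7,10,15,21,18,16,19,17]; return 4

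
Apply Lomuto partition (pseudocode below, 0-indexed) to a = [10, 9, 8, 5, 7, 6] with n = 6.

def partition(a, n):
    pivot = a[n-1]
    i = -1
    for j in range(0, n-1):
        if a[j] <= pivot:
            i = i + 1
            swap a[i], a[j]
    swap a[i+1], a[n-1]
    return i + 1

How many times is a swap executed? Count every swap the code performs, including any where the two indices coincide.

pivot=6, i=-1
j=0: 10>6, skip
j=1: 9>6, skip
j=2: 8>6, skip
j=3: 5≤6, i=0, swap(0,3) ⇒ [5, 9, 8, 10, 7, 6]
j=4: 7>6, skip
swap(1,5) ⇒ [5, 6, 8, 10, 7, 9]; return 1

2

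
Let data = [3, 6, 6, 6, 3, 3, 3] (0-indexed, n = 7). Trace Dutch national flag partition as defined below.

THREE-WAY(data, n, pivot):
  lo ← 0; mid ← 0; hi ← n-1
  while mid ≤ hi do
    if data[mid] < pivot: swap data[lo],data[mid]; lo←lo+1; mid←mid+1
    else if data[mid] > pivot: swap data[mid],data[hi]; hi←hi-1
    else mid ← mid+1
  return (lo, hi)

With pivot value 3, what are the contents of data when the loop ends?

[3, 3, 3, 3, 6, 6, 6]

lo=0 mid=0 hi=6
3=3: mid=1
6>3: swap(1,6), hi=5 ⇒ [3, 3, 6, 6, 3, 3, 6]
3=3: mid=2
6>3: swap(2,5), hi=4 ⇒ [3, 3, 3, 6, 3, 6, 6]
3=3: mid=3
6>3: swap(3,4), hi=3 ⇒ [3, 3, 3, 3, 6, 6, 6]
3=3: mid=4
done. lo=0 hi=3; data=[3, 3, 3, 3, 6, 6, 6]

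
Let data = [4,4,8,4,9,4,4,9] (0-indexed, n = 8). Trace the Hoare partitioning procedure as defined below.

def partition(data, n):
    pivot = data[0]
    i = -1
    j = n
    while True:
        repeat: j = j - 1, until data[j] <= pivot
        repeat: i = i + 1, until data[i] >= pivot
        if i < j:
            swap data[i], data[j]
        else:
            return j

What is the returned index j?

pivot = data[0] = 4; i = -1, j = 8
j→6 (data[6]=4≤4), i→0 (data[0]=4≥4); i<j, swap → [4,4,8,4,9,4,4,9]
j→5 (data[5]=4≤4), i→1 (data[1]=4≥4); i<j, swap → [4,4,8,4,9,4,4,9]
j→3 (data[3]=4≤4), i→2 (data[2]=8≥4); i<j, swap → [4,4,4,8,9,4,4,9]
j→2, i→3; i≥j, return j=2. data = [4,4,4,8,9,4,4,9]

2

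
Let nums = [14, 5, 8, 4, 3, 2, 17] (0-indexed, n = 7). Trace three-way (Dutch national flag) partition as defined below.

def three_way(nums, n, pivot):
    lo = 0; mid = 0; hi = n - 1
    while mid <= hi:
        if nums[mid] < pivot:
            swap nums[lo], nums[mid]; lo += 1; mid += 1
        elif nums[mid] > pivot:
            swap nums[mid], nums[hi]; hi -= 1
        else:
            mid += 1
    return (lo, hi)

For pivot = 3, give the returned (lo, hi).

pivot = 3; lo=0, mid=0, hi=6
nums[mid]=14>3: swap nums[0],nums[6]; hi=5 → [17, 5, 8, 4, 3, 2, 14]
nums[mid]=17>3: swap nums[0],nums[5]; hi=4 → [2, 5, 8, 4, 3, 17, 14]
nums[mid]=2<3: swap nums[0],nums[0]; lo=1,mid=1 → [2, 5, 8, 4, 3, 17, 14]
nums[mid]=5>3: swap nums[1],nums[4]; hi=3 → [2, 3, 8, 4, 5, 17, 14]
nums[mid]=3=3: mid=2
nums[mid]=8>3: swap nums[2],nums[3]; hi=2 → [2, 3, 4, 8, 5, 17, 14]
nums[mid]=4>3: swap nums[2],nums[2]; hi=1 → [2, 3, 4, 8, 5, 17, 14]
end: lo=1, hi=1; nums = [2, 3, 4, 8, 5, 17, 14]

(1, 1)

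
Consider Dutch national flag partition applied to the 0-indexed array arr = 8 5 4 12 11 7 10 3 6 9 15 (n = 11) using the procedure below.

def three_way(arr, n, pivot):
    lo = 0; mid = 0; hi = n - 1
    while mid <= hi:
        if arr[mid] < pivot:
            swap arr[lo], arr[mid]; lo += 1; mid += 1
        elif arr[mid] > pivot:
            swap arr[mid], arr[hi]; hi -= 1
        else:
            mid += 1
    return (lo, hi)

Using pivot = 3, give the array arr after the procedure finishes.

3 4 12 11 7 10 5 6 9 15 8

pivot = 3; lo=0, mid=0, hi=10
arr[mid]=8>3: swap arr[0],arr[10]; hi=9 → 15 5 4 12 11 7 10 3 6 9 8
arr[mid]=15>3: swap arr[0],arr[9]; hi=8 → 9 5 4 12 11 7 10 3 6 15 8
arr[mid]=9>3: swap arr[0],arr[8]; hi=7 → 6 5 4 12 11 7 10 3 9 15 8
arr[mid]=6>3: swap arr[0],arr[7]; hi=6 → 3 5 4 12 11 7 10 6 9 15 8
arr[mid]=3=3: mid=1
arr[mid]=5>3: swap arr[1],arr[6]; hi=5 → 3 10 4 12 11 7 5 6 9 15 8
arr[mid]=10>3: swap arr[1],arr[5]; hi=4 → 3 7 4 12 11 10 5 6 9 15 8
arr[mid]=7>3: swap arr[1],arr[4]; hi=3 → 3 11 4 12 7 10 5 6 9 15 8
arr[mid]=11>3: swap arr[1],arr[3]; hi=2 → 3 12 4 11 7 10 5 6 9 15 8
arr[mid]=12>3: swap arr[1],arr[2]; hi=1 → 3 4 12 11 7 10 5 6 9 15 8
arr[mid]=4>3: swap arr[1],arr[1]; hi=0 → 3 4 12 11 7 10 5 6 9 15 8
end: lo=0, hi=0; arr = 3 4 12 11 7 10 5 6 9 15 8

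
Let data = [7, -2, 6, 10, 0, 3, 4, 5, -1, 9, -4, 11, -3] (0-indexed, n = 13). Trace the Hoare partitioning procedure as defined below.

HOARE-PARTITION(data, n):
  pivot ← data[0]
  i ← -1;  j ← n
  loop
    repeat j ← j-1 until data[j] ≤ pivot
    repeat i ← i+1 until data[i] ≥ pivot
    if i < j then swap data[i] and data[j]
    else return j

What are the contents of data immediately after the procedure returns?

[-3, -2, 6, -4, 0, 3, 4, 5, -1, 9, 10, 11, 7]

pivot = data[0] = 7; i = -1, j = 13
j→12 (data[12]=-3≤7), i→0 (data[0]=7≥7); i<j, swap → [-3, -2, 6, 10, 0, 3, 4, 5, -1, 9, -4, 11, 7]
j→10 (data[10]=-4≤7), i→3 (data[3]=10≥7); i<j, swap → [-3, -2, 6, -4, 0, 3, 4, 5, -1, 9, 10, 11, 7]
j→8, i→9; i≥j, return j=8. data = [-3, -2, 6, -4, 0, 3, 4, 5, -1, 9, 10, 11, 7]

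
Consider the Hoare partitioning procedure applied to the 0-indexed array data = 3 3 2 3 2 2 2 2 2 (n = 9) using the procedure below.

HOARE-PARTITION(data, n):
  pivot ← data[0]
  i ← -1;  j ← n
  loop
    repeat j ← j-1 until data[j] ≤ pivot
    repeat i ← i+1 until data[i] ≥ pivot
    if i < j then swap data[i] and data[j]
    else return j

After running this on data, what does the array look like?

pivot=3
j stops at 8 (2), i stops at 0 (3); swap ⇒ 2 3 2 3 2 2 2 2 3
j stops at 7 (2), i stops at 1 (3); swap ⇒ 2 2 2 3 2 2 2 3 3
j stops at 6 (2), i stops at 3 (3); swap ⇒ 2 2 2 2 2 2 3 3 3
j stops at 5, i stops at 6; i≥j ⇒ return 5. data=2 2 2 2 2 2 3 3 3

2 2 2 2 2 2 3 3 3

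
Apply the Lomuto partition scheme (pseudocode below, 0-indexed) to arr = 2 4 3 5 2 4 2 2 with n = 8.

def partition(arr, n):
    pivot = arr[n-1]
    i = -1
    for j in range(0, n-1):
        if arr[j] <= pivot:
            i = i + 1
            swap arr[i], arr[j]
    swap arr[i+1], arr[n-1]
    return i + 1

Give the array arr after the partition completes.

2 2 2 2 4 4 3 5

pivot = arr[7] = 2; i = -1
j=0: arr[0]=2 ≤ 2 → i=0, swap arr[0],arr[0] (no change) → 2 4 3 5 2 4 2 2
j=1: arr[1]=4 > 2 → no swap
j=2: arr[2]=3 > 2 → no swap
j=3: arr[3]=5 > 2 → no swap
j=4: arr[4]=2 ≤ 2 → i=1, swap arr[1],arr[4] → 2 2 3 5 4 4 2 2
j=5: arr[5]=4 > 2 → no swap
j=6: arr[6]=2 ≤ 2 → i=2, swap arr[2],arr[6] → 2 2 2 5 4 4 3 2
final swap arr[3],arr[7] → 2 2 2 2 4 4 3 5; return 3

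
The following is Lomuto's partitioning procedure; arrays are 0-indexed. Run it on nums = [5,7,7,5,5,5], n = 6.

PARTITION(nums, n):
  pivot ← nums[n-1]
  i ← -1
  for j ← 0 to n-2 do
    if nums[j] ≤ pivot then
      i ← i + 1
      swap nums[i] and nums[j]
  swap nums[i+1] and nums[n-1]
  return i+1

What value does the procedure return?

3

pivot = nums[5] = 5; i = -1
j=0: nums[0]=5 ≤ 5 → i=0, swap nums[0],nums[0] (no change) → [5,7,7,5,5,5]
j=1: nums[1]=7 > 5 → no swap
j=2: nums[2]=7 > 5 → no swap
j=3: nums[3]=5 ≤ 5 → i=1, swap nums[1],nums[3] → [5,5,7,7,5,5]
j=4: nums[4]=5 ≤ 5 → i=2, swap nums[2],nums[4] → [5,5,5,7,7,5]
final swap nums[3],nums[5] → [5,5,5,5,7,7]; return 3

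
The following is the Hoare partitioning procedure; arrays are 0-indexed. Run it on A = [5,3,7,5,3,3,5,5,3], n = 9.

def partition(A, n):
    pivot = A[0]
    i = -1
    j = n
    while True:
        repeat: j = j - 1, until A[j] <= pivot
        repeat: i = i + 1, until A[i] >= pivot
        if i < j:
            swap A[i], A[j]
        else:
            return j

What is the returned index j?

5

pivot = A[0] = 5; i = -1, j = 9
j→8 (A[8]=3≤5), i→0 (A[0]=5≥5); i<j, swap → [3,3,7,5,3,3,5,5,5]
j→7 (A[7]=5≤5), i→2 (A[2]=7≥5); i<j, swap → [3,3,5,5,3,3,5,7,5]
j→6 (A[6]=5≤5), i→3 (A[3]=5≥5); i<j, swap → [3,3,5,5,3,3,5,7,5]
j→5, i→6; i≥j, return j=5. A = [3,3,5,5,3,3,5,7,5]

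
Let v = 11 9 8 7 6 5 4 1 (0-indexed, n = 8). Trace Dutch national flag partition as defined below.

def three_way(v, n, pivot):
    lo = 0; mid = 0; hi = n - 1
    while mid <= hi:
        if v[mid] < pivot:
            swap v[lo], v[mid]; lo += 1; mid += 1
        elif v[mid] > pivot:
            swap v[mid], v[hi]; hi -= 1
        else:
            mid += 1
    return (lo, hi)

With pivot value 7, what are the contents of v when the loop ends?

pivot = 7; lo=0, mid=0, hi=7
v[mid]=11>7: swap v[0],v[7]; hi=6 → 1 9 8 7 6 5 4 11
v[mid]=1<7: swap v[0],v[0]; lo=1,mid=1 → 1 9 8 7 6 5 4 11
v[mid]=9>7: swap v[1],v[6]; hi=5 → 1 4 8 7 6 5 9 11
v[mid]=4<7: swap v[1],v[1]; lo=2,mid=2 → 1 4 8 7 6 5 9 11
v[mid]=8>7: swap v[2],v[5]; hi=4 → 1 4 5 7 6 8 9 11
v[mid]=5<7: swap v[2],v[2]; lo=3,mid=3 → 1 4 5 7 6 8 9 11
v[mid]=7=7: mid=4
v[mid]=6<7: swap v[3],v[4]; lo=4,mid=5 → 1 4 5 6 7 8 9 11
end: lo=4, hi=4; v = 1 4 5 6 7 8 9 11

1 4 5 6 7 8 9 11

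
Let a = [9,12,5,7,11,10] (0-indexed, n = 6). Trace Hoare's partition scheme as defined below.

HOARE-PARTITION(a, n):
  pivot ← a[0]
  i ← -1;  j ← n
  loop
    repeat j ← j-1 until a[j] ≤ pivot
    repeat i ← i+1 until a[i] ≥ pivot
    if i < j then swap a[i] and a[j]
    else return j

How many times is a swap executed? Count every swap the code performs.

2

pivot = a[0] = 9; i = -1, j = 6
j→3 (a[3]=7≤9), i→0 (a[0]=9≥9); i<j, swap → [7,12,5,9,11,10]
j→2 (a[2]=5≤9), i→1 (a[1]=12≥9); i<j, swap → [7,5,12,9,11,10]
j→1, i→2; i≥j, return j=1. a = [7,5,12,9,11,10]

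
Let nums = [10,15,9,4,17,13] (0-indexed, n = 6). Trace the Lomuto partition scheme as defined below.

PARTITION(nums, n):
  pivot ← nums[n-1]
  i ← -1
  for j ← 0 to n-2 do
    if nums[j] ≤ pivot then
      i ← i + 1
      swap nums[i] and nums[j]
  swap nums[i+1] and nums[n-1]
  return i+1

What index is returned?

3

pivot=13, i=-1
j=0: 10≤13, i=0, swap(0,0) ⇒ [10,15,9,4,17,13]
j=1: 15>13, skip
j=2: 9≤13, i=1, swap(1,2) ⇒ [10,9,15,4,17,13]
j=3: 4≤13, i=2, swap(2,3) ⇒ [10,9,4,15,17,13]
j=4: 17>13, skip
swap(3,5) ⇒ [10,9,4,13,17,15]; return 3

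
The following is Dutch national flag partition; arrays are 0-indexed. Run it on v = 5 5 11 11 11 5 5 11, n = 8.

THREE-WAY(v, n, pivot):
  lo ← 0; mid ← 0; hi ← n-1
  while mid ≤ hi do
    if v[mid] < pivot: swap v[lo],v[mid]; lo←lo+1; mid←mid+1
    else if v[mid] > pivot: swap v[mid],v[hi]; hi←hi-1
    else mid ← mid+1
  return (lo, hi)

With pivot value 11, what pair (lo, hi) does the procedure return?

(4, 7)

pivot = 11; lo=0, mid=0, hi=7
v[mid]=5<11: swap v[0],v[0]; lo=1,mid=1 → 5 5 11 11 11 5 5 11
v[mid]=5<11: swap v[1],v[1]; lo=2,mid=2 → 5 5 11 11 11 5 5 11
v[mid]=11=11: mid=3
v[mid]=11=11: mid=4
v[mid]=11=11: mid=5
v[mid]=5<11: swap v[2],v[5]; lo=3,mid=6 → 5 5 5 11 11 11 5 11
v[mid]=5<11: swap v[3],v[6]; lo=4,mid=7 → 5 5 5 5 11 11 11 11
v[mid]=11=11: mid=8
end: lo=4, hi=7; v = 5 5 5 5 11 11 11 11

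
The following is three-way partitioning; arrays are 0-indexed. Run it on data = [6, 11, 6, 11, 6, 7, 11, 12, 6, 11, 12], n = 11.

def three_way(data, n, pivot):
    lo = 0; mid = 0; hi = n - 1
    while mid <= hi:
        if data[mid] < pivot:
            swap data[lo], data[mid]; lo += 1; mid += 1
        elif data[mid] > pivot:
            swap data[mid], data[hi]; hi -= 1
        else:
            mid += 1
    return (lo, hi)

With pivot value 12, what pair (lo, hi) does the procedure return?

(9, 10)

lo=0 mid=0 hi=10
6<12: swap(0,0), lo=1 mid=1 ⇒ [6, 11, 6, 11, 6, 7, 11, 12, 6, 11, 12]
11<12: swap(1,1), lo=2 mid=2 ⇒ [6, 11, 6, 11, 6, 7, 11, 12, 6, 11, 12]
6<12: swap(2,2), lo=3 mid=3 ⇒ [6, 11, 6, 11, 6, 7, 11, 12, 6, 11, 12]
11<12: swap(3,3), lo=4 mid=4 ⇒ [6, 11, 6, 11, 6, 7, 11, 12, 6, 11, 12]
6<12: swap(4,4), lo=5 mid=5 ⇒ [6, 11, 6, 11, 6, 7, 11, 12, 6, 11, 12]
7<12: swap(5,5), lo=6 mid=6 ⇒ [6, 11, 6, 11, 6, 7, 11, 12, 6, 11, 12]
11<12: swap(6,6), lo=7 mid=7 ⇒ [6, 11, 6, 11, 6, 7, 11, 12, 6, 11, 12]
12=12: mid=8
6<12: swap(7,8), lo=8 mid=9 ⇒ [6, 11, 6, 11, 6, 7, 11, 6, 12, 11, 12]
11<12: swap(8,9), lo=9 mid=10 ⇒ [6, 11, 6, 11, 6, 7, 11, 6, 11, 12, 12]
12=12: mid=11
done. lo=9 hi=10; data=[6, 11, 6, 11, 6, 7, 11, 6, 11, 12, 12]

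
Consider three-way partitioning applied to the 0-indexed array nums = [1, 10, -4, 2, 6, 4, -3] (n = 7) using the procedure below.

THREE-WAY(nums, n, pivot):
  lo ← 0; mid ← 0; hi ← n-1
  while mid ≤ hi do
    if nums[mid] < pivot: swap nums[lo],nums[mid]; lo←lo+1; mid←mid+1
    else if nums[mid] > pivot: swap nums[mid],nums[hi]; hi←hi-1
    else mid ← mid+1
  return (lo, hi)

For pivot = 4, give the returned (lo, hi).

(4, 4)

pivot = 4; lo=0, mid=0, hi=6
nums[mid]=1<4: swap nums[0],nums[0]; lo=1,mid=1 → [1, 10, -4, 2, 6, 4, -3]
nums[mid]=10>4: swap nums[1],nums[6]; hi=5 → [1, -3, -4, 2, 6, 4, 10]
nums[mid]=-3<4: swap nums[1],nums[1]; lo=2,mid=2 → [1, -3, -4, 2, 6, 4, 10]
nums[mid]=-4<4: swap nums[2],nums[2]; lo=3,mid=3 → [1, -3, -4, 2, 6, 4, 10]
nums[mid]=2<4: swap nums[3],nums[3]; lo=4,mid=4 → [1, -3, -4, 2, 6, 4, 10]
nums[mid]=6>4: swap nums[4],nums[5]; hi=4 → [1, -3, -4, 2, 4, 6, 10]
nums[mid]=4=4: mid=5
end: lo=4, hi=4; nums = [1, -3, -4, 2, 4, 6, 10]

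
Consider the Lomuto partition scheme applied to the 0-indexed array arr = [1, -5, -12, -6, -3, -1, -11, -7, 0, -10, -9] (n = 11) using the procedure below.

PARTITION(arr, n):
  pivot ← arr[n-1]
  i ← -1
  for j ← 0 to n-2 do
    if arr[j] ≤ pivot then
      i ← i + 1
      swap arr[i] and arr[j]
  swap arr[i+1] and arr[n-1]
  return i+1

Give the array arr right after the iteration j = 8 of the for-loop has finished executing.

[-12, -11, 1, -6, -3, -1, -5, -7, 0, -10, -9]

pivot=-9, i=-1
j=0: 1>-9, skip
j=1: -5>-9, skip
j=2: -12≤-9, i=0, swap(0,2) ⇒ [-12, -5, 1, -6, -3, -1, -11, -7, 0, -10, -9]
j=3: -6>-9, skip
j=4: -3>-9, skip
j=5: -1>-9, skip
j=6: -11≤-9, i=1, swap(1,6) ⇒ [-12, -11, 1, -6, -3, -1, -5, -7, 0, -10, -9]
j=7: -7>-9, skip
j=8: 0>-9, skip
(after j=8) arr = [-12, -11, 1, -6, -3, -1, -5, -7, 0, -10, -9]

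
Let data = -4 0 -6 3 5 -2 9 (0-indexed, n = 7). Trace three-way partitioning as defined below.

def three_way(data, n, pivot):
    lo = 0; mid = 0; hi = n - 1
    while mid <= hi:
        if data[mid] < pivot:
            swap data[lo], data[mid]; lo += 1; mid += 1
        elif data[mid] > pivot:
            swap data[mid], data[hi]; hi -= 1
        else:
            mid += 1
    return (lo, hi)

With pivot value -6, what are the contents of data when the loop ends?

pivot = -6; lo=0, mid=0, hi=6
data[mid]=-4>-6: swap data[0],data[6]; hi=5 → 9 0 -6 3 5 -2 -4
data[mid]=9>-6: swap data[0],data[5]; hi=4 → -2 0 -6 3 5 9 -4
data[mid]=-2>-6: swap data[0],data[4]; hi=3 → 5 0 -6 3 -2 9 -4
data[mid]=5>-6: swap data[0],data[3]; hi=2 → 3 0 -6 5 -2 9 -4
data[mid]=3>-6: swap data[0],data[2]; hi=1 → -6 0 3 5 -2 9 -4
data[mid]=-6=-6: mid=1
data[mid]=0>-6: swap data[1],data[1]; hi=0 → -6 0 3 5 -2 9 -4
end: lo=0, hi=0; data = -6 0 3 5 -2 9 -4

-6 0 3 5 -2 9 -4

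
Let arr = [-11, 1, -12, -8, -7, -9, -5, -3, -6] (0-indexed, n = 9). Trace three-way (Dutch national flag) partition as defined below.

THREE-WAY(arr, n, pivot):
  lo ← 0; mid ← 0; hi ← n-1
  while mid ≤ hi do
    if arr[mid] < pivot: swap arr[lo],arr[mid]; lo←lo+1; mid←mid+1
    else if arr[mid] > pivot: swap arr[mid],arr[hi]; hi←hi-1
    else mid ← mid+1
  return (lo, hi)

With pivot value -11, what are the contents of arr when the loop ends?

lo=0 mid=0 hi=8
-11=-11: mid=1
1>-11: swap(1,8), hi=7 ⇒ [-11, -6, -12, -8, -7, -9, -5, -3, 1]
-6>-11: swap(1,7), hi=6 ⇒ [-11, -3, -12, -8, -7, -9, -5, -6, 1]
-3>-11: swap(1,6), hi=5 ⇒ [-11, -5, -12, -8, -7, -9, -3, -6, 1]
-5>-11: swap(1,5), hi=4 ⇒ [-11, -9, -12, -8, -7, -5, -3, -6, 1]
-9>-11: swap(1,4), hi=3 ⇒ [-11, -7, -12, -8, -9, -5, -3, -6, 1]
-7>-11: swap(1,3), hi=2 ⇒ [-11, -8, -12, -7, -9, -5, -3, -6, 1]
-8>-11: swap(1,2), hi=1 ⇒ [-11, -12, -8, -7, -9, -5, -3, -6, 1]
-12<-11: swap(0,1), lo=1 mid=2 ⇒ [-12, -11, -8, -7, -9, -5, -3, -6, 1]
done. lo=1 hi=1; arr=[-12, -11, -8, -7, -9, -5, -3, -6, 1]

[-12, -11, -8, -7, -9, -5, -3, -6, 1]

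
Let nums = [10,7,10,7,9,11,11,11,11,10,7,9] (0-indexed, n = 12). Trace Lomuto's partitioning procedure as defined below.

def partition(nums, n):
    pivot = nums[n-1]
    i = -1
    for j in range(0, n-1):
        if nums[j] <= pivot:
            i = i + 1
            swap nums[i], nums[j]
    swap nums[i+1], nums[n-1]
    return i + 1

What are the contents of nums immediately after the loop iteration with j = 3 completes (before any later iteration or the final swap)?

pivot=9, i=-1
j=0: 10>9, skip
j=1: 7≤9, i=0, swap(0,1) ⇒ [7,10,10,7,9,11,11,11,11,10,7,9]
j=2: 10>9, skip
j=3: 7≤9, i=1, swap(1,3) ⇒ [7,7,10,10,9,11,11,11,11,10,7,9]
(after j=3) nums = [7,7,10,10,9,11,11,11,11,10,7,9]

[7,7,10,10,9,11,11,11,11,10,7,9]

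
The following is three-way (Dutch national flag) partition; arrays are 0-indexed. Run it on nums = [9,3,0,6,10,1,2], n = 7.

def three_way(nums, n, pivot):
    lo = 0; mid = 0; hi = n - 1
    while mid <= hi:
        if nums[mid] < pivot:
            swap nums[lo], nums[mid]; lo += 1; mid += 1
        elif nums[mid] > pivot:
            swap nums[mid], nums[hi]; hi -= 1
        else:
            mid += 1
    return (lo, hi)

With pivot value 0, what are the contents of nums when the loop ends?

lo=0 mid=0 hi=6
9>0: swap(0,6), hi=5 ⇒ [2,3,0,6,10,1,9]
2>0: swap(0,5), hi=4 ⇒ [1,3,0,6,10,2,9]
1>0: swap(0,4), hi=3 ⇒ [10,3,0,6,1,2,9]
10>0: swap(0,3), hi=2 ⇒ [6,3,0,10,1,2,9]
6>0: swap(0,2), hi=1 ⇒ [0,3,6,10,1,2,9]
0=0: mid=1
3>0: swap(1,1), hi=0 ⇒ [0,3,6,10,1,2,9]
done. lo=0 hi=0; nums=[0,3,6,10,1,2,9]

[0,3,6,10,1,2,9]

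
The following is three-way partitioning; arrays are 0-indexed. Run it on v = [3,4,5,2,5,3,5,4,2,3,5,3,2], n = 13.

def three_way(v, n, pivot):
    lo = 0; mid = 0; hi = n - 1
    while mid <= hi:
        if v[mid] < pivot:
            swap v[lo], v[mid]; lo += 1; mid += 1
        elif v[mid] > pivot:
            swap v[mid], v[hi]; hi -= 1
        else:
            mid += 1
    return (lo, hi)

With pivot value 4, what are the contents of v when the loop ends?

[3,2,2,3,3,3,2,4,4,5,5,5,5]

lo=0 mid=0 hi=12
3<4: swap(0,0), lo=1 mid=1 ⇒ [3,4,5,2,5,3,5,4,2,3,5,3,2]
4=4: mid=2
5>4: swap(2,12), hi=11 ⇒ [3,4,2,2,5,3,5,4,2,3,5,3,5]
2<4: swap(1,2), lo=2 mid=3 ⇒ [3,2,4,2,5,3,5,4,2,3,5,3,5]
2<4: swap(2,3), lo=3 mid=4 ⇒ [3,2,2,4,5,3,5,4,2,3,5,3,5]
5>4: swap(4,11), hi=10 ⇒ [3,2,2,4,3,3,5,4,2,3,5,5,5]
3<4: swap(3,4), lo=4 mid=5 ⇒ [3,2,2,3,4,3,5,4,2,3,5,5,5]
3<4: swap(4,5), lo=5 mid=6 ⇒ [3,2,2,3,3,4,5,4,2,3,5,5,5]
5>4: swap(6,10), hi=9 ⇒ [3,2,2,3,3,4,5,4,2,3,5,5,5]
5>4: swap(6,9), hi=8 ⇒ [3,2,2,3,3,4,3,4,2,5,5,5,5]
3<4: swap(5,6), lo=6 mid=7 ⇒ [3,2,2,3,3,3,4,4,2,5,5,5,5]
4=4: mid=8
2<4: swap(6,8), lo=7 mid=9 ⇒ [3,2,2,3,3,3,2,4,4,5,5,5,5]
done. lo=7 hi=8; v=[3,2,2,3,3,3,2,4,4,5,5,5,5]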